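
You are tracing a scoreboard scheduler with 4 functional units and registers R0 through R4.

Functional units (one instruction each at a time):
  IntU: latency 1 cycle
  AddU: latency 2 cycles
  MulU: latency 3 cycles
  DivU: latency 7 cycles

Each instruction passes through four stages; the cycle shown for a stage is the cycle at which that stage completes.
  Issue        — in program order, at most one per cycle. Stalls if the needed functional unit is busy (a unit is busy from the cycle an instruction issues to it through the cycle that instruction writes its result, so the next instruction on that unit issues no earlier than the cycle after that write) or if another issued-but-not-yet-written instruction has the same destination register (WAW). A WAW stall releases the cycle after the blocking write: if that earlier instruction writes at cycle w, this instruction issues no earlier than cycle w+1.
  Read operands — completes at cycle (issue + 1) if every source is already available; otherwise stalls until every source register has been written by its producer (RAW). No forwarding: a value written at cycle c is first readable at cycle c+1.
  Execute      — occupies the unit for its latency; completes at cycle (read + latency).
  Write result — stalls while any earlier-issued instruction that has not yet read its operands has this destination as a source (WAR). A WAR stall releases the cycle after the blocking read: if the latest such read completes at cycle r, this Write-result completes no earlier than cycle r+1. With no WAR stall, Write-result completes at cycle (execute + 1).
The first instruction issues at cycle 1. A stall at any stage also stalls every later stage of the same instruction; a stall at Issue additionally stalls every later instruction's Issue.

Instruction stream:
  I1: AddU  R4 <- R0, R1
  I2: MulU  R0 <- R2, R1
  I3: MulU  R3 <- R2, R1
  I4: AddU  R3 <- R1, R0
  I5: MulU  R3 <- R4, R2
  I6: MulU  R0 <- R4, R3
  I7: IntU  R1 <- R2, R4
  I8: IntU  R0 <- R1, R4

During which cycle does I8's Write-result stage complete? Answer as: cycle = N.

cycle = 34

I1 -> (1, 2, 4, 5)
I2 -> (2, 3, 6, 7)
I3 -> (8, 9, 12, 13)  // struct: MulU busy until I2 writes@7
I4 -> (14, 15, 17, 18)  // WAW R3: wait I3 write@13
I5 -> (19, 20, 23, 24)  // WAW R3: wait I4 write@18
I6 -> (25, 26, 29, 30)  // struct: MulU busy until I5 writes@24
I7 -> (26, 27, 28, 29)
I8 -> (31, 32, 33, 34)  // WAW R0: wait I6 write@30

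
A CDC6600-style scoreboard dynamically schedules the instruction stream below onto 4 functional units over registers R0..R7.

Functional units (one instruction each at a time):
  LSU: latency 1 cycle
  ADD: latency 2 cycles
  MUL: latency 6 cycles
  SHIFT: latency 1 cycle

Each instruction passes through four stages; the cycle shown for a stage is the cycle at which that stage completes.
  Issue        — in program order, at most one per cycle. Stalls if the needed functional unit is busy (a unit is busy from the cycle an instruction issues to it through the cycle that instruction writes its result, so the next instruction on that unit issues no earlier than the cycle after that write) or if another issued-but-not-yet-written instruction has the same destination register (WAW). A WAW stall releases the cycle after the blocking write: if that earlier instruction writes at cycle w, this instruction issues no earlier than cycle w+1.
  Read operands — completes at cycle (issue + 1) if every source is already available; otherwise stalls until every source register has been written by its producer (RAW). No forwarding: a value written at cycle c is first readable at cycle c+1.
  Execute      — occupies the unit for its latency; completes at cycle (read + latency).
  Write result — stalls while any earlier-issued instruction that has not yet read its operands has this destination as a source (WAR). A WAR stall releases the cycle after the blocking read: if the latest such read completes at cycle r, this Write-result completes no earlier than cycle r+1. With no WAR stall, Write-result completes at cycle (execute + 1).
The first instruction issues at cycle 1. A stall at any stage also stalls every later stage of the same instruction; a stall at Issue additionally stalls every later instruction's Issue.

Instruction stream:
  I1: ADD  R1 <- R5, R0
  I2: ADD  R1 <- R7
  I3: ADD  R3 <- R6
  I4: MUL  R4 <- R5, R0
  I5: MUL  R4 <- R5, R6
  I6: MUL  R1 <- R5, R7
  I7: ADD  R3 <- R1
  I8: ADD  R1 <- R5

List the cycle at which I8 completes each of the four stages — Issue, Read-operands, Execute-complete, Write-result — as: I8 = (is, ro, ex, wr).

I8 = (43, 44, 46, 47)

cycle 1: I1 dispatched to ADD
cycle 2: I1 operands ready
cycle 4: I1 complete
cycle 5: R1←I1
cycle 6: I2 dispatched to ADD
cycle 7: I2 operands ready
cycle 9: I2 complete
cycle 10: R1←I2
cycle 11: I3 dispatched to ADD
cycle 12: I3 operands ready · I4 dispatched to MUL
cycle 13: I4 operands ready
cycle 14: I3 complete
cycle 15: R3←I3
cycle 19: I4 complete
cycle 20: R4←I4
cycle 21: I5 dispatched to MUL
cycle 22: I5 operands ready
cycle 28: I5 complete
cycle 29: R4←I5
cycle 30: I6 dispatched to MUL
cycle 31: I6 operands ready · I7 dispatched to ADD
cycle 37: I6 complete
cycle 38: R1←I6
cycle 39: I7 operands ready
cycle 41: I7 complete
cycle 42: R3←I7
cycle 43: I8 dispatched to ADD
cycle 44: I8 operands ready
cycle 46: I8 complete
cycle 47: R1←I8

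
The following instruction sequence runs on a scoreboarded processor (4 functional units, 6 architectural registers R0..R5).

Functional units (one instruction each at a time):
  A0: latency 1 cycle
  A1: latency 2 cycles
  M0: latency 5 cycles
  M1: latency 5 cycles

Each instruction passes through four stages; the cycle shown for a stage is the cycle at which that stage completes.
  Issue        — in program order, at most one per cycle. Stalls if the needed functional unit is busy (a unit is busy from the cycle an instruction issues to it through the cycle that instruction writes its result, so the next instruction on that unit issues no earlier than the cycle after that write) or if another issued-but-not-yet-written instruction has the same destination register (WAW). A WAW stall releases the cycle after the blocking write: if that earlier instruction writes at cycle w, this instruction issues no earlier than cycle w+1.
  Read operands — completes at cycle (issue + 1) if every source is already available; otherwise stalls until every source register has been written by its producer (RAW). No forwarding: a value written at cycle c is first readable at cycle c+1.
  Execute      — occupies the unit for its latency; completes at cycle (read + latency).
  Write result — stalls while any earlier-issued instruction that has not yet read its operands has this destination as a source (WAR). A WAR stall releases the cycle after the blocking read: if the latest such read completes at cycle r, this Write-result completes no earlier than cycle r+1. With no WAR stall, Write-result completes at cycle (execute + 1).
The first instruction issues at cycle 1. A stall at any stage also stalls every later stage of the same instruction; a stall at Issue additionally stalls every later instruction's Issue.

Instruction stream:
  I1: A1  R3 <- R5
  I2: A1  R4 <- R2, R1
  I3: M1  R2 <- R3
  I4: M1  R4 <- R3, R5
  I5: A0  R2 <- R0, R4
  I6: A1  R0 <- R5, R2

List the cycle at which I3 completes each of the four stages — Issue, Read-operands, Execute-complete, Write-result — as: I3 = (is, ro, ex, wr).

I1 -> (1, 2, 4, 5)
I2 -> (6, 7, 9, 10)  // struct: A1 busy until I1 writes@5
I3 -> (7, 8, 13, 14)
I4 -> (15, 16, 21, 22)  // struct: M1 busy until I3 writes@14
I5 -> (16, 23, 24, 25)  // RAW R4: wait I4 write@22
I6 -> (17, 26, 28, 29)  // RAW R2: wait I5 write@25

I3 = (7, 8, 13, 14)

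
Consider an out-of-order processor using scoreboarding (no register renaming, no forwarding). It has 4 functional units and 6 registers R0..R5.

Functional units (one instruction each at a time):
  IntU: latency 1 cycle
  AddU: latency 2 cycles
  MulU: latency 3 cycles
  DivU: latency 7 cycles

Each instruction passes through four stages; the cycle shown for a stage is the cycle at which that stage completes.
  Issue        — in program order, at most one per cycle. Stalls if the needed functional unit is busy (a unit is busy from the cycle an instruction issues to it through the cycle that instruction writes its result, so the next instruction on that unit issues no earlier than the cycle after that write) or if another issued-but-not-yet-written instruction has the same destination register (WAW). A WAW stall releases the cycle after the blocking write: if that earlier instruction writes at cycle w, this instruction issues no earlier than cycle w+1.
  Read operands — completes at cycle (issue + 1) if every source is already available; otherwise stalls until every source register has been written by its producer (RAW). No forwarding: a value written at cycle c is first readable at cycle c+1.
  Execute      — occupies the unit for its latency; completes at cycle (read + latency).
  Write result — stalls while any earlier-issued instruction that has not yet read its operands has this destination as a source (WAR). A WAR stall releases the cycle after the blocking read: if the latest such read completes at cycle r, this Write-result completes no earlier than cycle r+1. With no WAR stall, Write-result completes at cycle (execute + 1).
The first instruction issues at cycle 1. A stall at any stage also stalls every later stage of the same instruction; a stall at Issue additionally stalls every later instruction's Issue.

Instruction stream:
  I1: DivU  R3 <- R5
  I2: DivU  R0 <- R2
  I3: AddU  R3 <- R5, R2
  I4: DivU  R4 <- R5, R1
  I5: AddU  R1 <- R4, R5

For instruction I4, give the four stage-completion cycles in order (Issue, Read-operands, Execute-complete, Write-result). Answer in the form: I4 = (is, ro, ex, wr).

I4 = (21, 22, 29, 30)

I1 -> (1, 2, 9, 10)
I2 -> (11, 12, 19, 20)  // struct: DivU busy until I1 writes@10
I3 -> (12, 13, 15, 16)
I4 -> (21, 22, 29, 30)  // struct: DivU busy until I2 writes@20
I5 -> (22, 31, 33, 34)  // RAW R4: wait I4 write@30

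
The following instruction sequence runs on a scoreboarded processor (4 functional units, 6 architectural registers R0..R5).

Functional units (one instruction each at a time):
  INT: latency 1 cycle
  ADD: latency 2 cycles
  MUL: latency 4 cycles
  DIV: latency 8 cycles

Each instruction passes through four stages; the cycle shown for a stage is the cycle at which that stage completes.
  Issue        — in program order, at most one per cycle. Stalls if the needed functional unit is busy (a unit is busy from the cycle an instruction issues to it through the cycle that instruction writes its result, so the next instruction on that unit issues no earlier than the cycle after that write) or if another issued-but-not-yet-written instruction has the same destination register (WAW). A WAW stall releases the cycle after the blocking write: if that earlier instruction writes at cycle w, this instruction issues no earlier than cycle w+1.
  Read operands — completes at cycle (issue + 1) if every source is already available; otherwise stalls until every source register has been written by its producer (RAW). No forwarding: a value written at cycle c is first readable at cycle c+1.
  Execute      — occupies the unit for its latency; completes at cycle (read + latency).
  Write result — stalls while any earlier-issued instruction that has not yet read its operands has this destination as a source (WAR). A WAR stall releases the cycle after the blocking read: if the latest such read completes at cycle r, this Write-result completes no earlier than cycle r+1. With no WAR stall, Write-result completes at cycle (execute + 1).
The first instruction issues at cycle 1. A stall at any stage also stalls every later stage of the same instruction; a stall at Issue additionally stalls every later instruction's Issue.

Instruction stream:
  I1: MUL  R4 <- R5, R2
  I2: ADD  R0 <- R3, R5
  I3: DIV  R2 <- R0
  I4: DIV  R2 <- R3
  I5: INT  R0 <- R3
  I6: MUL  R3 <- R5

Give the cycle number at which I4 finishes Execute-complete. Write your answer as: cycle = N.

cycle = 26

1) issue 1, read 2, done 6, write 7
2) issue 2, read 3, done 5, write 6
3) issue 3, read 7, done 15, write 16  <RAW R0: wait I2 write@6>
4) issue 17, read 18, done 26, write 27  <struct: DIV busy until I3 writes@16>
5) issue 18, read 19, done 20, write 21
6) issue 19, read 20, done 24, write 25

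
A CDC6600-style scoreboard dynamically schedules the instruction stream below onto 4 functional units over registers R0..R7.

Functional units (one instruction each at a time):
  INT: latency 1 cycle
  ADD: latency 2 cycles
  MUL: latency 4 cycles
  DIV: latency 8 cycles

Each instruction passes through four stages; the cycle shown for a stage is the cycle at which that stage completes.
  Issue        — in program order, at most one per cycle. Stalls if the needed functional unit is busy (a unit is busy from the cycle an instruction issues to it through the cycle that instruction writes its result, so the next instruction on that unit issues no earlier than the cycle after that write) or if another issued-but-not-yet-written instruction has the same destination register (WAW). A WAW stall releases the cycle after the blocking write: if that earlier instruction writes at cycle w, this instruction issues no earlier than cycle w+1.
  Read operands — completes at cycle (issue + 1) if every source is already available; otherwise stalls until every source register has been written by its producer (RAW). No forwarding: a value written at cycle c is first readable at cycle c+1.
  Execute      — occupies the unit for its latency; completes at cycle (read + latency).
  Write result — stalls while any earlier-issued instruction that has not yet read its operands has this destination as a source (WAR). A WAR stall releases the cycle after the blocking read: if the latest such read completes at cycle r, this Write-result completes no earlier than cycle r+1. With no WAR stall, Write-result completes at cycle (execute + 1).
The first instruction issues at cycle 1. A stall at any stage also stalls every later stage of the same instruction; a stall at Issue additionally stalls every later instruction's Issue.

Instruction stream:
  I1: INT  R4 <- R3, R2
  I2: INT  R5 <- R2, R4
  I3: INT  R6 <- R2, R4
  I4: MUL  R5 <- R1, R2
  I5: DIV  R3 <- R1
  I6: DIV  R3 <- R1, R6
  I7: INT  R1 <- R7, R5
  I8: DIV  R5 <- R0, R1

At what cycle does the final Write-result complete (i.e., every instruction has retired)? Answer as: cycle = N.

cycle = 43

c1: I1 dispatched to INT
c2: I1 operands ready
c3: I1 complete
c4: R4←I1
c5: I2 dispatched to INT
c6: I2 operands ready
c7: I2 complete
c8: R5←I2
c9: I3 dispatched to INT
c10: I3 operands ready · I4 dispatched to MUL
c11: I3 complete · I4 operands ready · I5 dispatched to DIV
c12: R6←I3 · I5 operands ready
c15: I4 complete
c16: R5←I4
c20: I5 complete
c21: R3←I5
c22: I6 dispatched to DIV
c23: I6 operands ready · I7 dispatched to INT
c24: I7 operands ready
c25: I7 complete
c26: R1←I7
c31: I6 complete
c32: R3←I6
c33: I8 dispatched to DIV
c34: I8 operands ready
c42: I8 complete
c43: R5←I8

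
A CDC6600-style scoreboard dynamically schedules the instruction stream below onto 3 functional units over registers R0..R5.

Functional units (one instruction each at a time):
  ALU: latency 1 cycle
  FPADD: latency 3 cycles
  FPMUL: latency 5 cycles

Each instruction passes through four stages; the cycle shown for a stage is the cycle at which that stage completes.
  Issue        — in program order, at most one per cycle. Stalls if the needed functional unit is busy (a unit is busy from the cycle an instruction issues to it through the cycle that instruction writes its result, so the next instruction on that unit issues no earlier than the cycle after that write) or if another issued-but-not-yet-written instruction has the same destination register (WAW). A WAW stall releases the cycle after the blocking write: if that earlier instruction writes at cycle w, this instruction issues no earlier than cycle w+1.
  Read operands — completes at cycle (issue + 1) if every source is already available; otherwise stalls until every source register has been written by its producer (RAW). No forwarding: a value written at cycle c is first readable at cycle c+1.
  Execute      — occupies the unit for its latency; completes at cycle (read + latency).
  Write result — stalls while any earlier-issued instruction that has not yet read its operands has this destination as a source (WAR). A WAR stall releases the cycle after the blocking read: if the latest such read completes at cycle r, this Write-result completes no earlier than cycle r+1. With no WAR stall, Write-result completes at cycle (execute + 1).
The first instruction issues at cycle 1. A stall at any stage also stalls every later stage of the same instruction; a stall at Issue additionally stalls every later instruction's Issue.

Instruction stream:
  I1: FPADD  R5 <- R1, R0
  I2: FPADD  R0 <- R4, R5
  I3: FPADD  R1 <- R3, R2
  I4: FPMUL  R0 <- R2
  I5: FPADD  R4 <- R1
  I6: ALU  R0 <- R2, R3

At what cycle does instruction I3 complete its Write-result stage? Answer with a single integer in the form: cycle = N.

cycle = 18

c1: I1→FPADD
c2: I1 RO
c5: I1 EX
c6: I1 WR R5
c7: I2→FPADD
c8: I2 RO
c11: I2 EX
c12: I2 WR R0
c13: I3→FPADD
c14: I3 RO, I4→FPMUL
c15: I4 RO
c17: I3 EX
c18: I3 WR R1
c19: I5→FPADD
c20: I4 EX, I5 RO
c21: I4 WR R0
c22: I6→ALU
c23: I5 EX, I6 RO
c24: I5 WR R4, I6 EX
c25: I6 WR R0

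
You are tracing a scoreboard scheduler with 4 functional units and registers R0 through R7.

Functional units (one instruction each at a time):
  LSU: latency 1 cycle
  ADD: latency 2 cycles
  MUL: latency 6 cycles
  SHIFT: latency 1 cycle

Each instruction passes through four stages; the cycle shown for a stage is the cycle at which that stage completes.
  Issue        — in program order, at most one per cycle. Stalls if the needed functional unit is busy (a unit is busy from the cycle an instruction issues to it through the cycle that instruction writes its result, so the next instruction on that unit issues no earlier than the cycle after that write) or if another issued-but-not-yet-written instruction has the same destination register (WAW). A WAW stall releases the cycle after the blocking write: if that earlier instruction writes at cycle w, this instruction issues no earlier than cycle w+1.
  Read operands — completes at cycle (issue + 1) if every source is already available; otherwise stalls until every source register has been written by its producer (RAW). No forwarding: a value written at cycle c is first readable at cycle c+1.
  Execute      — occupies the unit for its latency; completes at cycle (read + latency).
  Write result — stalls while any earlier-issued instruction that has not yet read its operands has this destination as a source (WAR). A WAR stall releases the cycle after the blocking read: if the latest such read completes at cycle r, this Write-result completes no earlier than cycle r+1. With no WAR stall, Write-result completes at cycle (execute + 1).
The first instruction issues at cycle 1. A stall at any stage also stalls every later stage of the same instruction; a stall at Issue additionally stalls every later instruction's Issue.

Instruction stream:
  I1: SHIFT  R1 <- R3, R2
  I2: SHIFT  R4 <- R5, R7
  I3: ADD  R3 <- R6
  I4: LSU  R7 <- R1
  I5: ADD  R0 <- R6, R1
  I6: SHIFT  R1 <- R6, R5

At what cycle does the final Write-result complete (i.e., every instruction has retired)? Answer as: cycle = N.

cycle 1: I1→SHIFT
cycle 2: I1 RO
cycle 3: I1 EX
cycle 4: I1 WR R1
cycle 5: I2→SHIFT
cycle 6: I2 RO · I3→ADD
cycle 7: I2 EX · I3 RO · I4→LSU
cycle 8: I2 WR R4 · I4 RO
cycle 9: I3 EX · I4 EX
cycle 10: I3 WR R3 · I4 WR R7
cycle 11: I5→ADD
cycle 12: I5 RO · I6→SHIFT
cycle 13: I6 RO
cycle 14: I5 EX · I6 EX
cycle 15: I5 WR R0 · I6 WR R1

cycle = 15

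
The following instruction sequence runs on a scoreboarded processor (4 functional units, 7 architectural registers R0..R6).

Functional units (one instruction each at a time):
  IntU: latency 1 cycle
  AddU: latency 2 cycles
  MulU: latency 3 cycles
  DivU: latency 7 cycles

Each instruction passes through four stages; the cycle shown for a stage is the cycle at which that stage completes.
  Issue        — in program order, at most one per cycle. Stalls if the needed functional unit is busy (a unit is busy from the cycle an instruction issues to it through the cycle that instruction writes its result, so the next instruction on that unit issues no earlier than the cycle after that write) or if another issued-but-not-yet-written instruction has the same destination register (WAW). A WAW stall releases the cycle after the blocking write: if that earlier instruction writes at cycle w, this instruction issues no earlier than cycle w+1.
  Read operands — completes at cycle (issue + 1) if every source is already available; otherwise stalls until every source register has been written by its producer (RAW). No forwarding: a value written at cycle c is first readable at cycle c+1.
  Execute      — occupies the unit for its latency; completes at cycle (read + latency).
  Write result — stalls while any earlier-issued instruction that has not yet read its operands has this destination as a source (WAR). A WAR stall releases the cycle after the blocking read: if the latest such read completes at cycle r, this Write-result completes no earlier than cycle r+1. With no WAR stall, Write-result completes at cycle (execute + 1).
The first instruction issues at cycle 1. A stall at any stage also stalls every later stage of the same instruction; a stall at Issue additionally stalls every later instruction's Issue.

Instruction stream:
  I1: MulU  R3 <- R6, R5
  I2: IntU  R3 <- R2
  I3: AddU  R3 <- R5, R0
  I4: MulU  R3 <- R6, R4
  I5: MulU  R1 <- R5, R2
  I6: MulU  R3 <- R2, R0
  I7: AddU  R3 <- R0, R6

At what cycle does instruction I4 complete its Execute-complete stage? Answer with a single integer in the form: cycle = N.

cycle = 20

[I1] 1/2/5/6
[I2] 7/8/9/10  (WAW R3: wait I1 write@6)
[I3] 11/12/14/15  (WAW R3: wait I2 write@10)
[I4] 16/17/20/21  (WAW R3: wait I3 write@15)
[I5] 22/23/26/27  (struct: MulU busy until I4 writes@21)
[I6] 28/29/32/33  (struct: MulU busy until I5 writes@27)
[I7] 34/35/37/38  (WAW R3: wait I6 write@33)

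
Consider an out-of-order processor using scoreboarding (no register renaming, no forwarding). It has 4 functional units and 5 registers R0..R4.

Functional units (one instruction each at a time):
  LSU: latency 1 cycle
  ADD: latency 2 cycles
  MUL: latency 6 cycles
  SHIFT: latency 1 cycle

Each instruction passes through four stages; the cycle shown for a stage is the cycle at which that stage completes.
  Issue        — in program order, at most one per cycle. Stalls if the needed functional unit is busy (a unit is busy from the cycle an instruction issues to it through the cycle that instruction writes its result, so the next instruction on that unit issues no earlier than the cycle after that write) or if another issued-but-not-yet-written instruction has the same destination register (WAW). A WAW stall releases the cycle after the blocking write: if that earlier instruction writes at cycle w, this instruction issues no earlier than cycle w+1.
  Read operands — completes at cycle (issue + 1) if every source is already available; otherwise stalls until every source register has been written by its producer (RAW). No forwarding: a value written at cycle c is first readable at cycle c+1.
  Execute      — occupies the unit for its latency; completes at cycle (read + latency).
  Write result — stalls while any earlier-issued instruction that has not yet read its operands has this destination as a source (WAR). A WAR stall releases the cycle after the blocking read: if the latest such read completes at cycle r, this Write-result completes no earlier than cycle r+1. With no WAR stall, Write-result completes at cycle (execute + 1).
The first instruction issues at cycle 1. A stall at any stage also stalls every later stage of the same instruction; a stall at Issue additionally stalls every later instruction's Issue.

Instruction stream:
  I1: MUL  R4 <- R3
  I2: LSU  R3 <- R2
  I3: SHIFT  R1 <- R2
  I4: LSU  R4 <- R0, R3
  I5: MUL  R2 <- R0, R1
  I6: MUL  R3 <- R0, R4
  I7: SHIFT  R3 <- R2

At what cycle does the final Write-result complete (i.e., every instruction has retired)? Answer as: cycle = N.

I1  is:1  ro:2  ex:8  wr:9
I2  is:2  ro:3  ex:4  wr:5
I3  is:3  ro:4  ex:5  wr:6
I4  is:10  ro:11  ex:12  wr:13  — WAW R4: wait I1 write@9
I5  is:11  ro:12  ex:18  wr:19
I6  is:20  ro:21  ex:27  wr:28  — struct: MUL busy until I5 writes@19
I7  is:29  ro:30  ex:31  wr:32  — WAW R3: wait I6 write@28

cycle = 32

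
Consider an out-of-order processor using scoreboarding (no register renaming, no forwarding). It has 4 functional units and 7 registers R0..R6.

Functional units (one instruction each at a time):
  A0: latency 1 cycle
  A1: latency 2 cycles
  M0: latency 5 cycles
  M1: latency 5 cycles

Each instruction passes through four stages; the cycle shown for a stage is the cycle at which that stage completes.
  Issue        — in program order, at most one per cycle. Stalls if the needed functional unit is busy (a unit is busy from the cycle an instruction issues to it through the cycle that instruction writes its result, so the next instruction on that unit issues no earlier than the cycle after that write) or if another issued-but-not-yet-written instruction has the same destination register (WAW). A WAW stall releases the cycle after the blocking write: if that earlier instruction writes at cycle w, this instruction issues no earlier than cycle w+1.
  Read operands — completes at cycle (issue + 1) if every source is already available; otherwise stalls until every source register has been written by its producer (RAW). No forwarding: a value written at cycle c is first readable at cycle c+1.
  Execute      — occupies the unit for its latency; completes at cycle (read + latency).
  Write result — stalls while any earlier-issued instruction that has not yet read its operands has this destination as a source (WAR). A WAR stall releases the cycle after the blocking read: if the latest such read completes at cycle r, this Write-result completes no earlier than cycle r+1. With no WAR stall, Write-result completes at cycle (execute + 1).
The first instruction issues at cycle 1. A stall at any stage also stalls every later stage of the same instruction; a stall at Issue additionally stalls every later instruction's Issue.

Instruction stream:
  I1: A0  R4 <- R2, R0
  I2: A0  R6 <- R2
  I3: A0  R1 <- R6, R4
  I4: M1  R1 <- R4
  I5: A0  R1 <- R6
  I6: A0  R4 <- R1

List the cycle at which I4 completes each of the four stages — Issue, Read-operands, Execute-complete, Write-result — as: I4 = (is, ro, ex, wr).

c1: I1 dispatched to A0
c2: I1 operands ready
c3: I1 complete
c4: R4←I1
c5: I2 dispatched to A0
c6: I2 operands ready
c7: I2 complete
c8: R6←I2
c9: I3 dispatched to A0
c10: I3 operands ready
c11: I3 complete
c12: R1←I3
c13: I4 dispatched to M1
c14: I4 operands ready
c19: I4 complete
c20: R1←I4
c21: I5 dispatched to A0
c22: I5 operands ready
c23: I5 complete
c24: R1←I5
c25: I6 dispatched to A0
c26: I6 operands ready
c27: I6 complete
c28: R4←I6

I4 = (13, 14, 19, 20)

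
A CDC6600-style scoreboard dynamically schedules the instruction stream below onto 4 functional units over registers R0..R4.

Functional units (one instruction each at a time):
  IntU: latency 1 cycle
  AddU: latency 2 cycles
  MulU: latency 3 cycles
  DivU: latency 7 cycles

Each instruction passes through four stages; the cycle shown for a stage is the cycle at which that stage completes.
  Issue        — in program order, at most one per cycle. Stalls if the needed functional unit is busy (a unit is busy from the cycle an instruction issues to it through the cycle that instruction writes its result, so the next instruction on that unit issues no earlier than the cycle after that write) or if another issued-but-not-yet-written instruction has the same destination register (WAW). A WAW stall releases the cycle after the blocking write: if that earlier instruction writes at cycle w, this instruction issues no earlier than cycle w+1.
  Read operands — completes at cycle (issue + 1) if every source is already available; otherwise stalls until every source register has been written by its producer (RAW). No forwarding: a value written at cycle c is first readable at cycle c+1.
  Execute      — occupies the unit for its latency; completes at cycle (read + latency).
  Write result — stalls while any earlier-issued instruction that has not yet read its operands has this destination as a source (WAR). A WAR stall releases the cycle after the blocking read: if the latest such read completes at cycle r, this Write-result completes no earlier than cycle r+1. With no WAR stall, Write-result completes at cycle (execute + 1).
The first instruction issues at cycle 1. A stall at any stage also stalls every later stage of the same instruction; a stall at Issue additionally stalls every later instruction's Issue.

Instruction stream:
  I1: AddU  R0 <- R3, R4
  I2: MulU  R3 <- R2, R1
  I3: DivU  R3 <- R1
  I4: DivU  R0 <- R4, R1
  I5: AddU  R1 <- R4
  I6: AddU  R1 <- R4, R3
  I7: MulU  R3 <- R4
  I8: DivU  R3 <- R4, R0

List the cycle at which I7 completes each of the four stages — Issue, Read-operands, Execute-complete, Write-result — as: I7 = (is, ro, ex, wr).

c1: I1 dispatched to AddU
c2: I1 operands ready, I2 dispatched to MulU
c3: I2 operands ready
c4: I1 complete
c5: R0←I1
c6: I2 complete
c7: R3←I2
c8: I3 dispatched to DivU
c9: I3 operands ready
c16: I3 complete
c17: R3←I3
c18: I4 dispatched to DivU
c19: I4 operands ready, I5 dispatched to AddU
c20: I5 operands ready
c22: I5 complete
c23: R1←I5
c24: I6 dispatched to AddU
c25: I6 operands ready, I7 dispatched to MulU
c26: I4 complete, I7 operands ready
c27: R0←I4, I6 complete
c28: R1←I6
c29: I7 complete
c30: R3←I7
c31: I8 dispatched to DivU
c32: I8 operands ready
c39: I8 complete
c40: R3←I8

I7 = (25, 26, 29, 30)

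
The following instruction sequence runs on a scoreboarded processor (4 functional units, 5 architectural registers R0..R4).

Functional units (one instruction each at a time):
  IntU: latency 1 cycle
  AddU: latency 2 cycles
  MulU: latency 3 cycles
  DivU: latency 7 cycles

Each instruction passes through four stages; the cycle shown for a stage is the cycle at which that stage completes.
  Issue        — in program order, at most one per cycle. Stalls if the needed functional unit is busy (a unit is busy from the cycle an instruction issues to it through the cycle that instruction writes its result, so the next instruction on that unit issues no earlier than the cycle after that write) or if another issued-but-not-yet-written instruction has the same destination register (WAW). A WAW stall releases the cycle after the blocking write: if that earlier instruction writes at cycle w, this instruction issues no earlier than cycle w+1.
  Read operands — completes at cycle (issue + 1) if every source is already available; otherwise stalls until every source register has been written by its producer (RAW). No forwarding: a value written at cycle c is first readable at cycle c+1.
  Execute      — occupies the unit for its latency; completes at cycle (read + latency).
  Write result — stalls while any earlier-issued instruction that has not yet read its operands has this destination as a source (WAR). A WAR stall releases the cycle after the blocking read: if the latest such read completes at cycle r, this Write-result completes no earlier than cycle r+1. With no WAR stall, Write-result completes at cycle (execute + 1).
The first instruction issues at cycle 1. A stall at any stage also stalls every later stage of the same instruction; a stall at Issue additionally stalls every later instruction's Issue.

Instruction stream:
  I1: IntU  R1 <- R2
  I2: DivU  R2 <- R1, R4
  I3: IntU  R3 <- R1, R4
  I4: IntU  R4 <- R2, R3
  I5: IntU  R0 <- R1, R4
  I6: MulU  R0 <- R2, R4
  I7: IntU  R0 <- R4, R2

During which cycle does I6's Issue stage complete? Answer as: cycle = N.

cycle = 21

1) issue 1, read 2, done 3, write 4
2) issue 2, read 5, done 12, write 13  <RAW R1: wait I1 write@4>
3) issue 5, read 6, done 7, write 8  <struct: IntU busy until I1 writes@4>
4) issue 9, read 14, done 15, write 16  <struct: IntU busy until I3 writes@8 / RAW R2: wait I2 write@13>
5) issue 17, read 18, done 19, write 20  <struct: IntU busy until I4 writes@16>
6) issue 21, read 22, done 25, write 26  <WAW R0: wait I5 write@20>
7) issue 27, read 28, done 29, write 30  <WAW R0: wait I6 write@26>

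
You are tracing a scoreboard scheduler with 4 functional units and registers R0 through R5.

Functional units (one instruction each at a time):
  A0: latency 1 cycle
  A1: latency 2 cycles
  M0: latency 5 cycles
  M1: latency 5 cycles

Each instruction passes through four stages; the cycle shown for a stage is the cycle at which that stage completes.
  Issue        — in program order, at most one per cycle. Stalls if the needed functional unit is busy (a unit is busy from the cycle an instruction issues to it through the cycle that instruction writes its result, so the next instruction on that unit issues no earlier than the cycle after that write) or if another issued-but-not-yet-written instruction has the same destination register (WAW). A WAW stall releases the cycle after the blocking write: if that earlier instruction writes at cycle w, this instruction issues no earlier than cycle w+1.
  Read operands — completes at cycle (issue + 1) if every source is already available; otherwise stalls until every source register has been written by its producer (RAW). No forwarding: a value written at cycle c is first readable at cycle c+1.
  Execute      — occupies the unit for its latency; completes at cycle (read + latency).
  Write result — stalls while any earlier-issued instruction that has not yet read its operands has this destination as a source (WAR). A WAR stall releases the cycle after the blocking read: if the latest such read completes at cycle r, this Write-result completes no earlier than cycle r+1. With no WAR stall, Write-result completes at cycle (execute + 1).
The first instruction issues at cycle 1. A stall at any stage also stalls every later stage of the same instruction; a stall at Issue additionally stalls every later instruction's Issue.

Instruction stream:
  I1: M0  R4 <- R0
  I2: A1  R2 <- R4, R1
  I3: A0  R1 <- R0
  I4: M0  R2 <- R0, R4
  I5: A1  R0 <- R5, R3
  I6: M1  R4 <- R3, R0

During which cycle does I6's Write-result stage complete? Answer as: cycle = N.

I1: IS=1 RO=2 EX=7 WR=8
I2: IS=2 RO=9 EX=11 WR=12  [RAW R4: wait I1 write@8]
I3: IS=3 RO=4 EX=5 WR=10  [WAR R1: wait I2 read@9]
I4: IS=13 RO=14 EX=19 WR=20  [WAW R2: wait I2 write@12]
I5: IS=14 RO=15 EX=17 WR=18
I6: IS=15 RO=19 EX=24 WR=25  [RAW R0: wait I5 write@18]

cycle = 25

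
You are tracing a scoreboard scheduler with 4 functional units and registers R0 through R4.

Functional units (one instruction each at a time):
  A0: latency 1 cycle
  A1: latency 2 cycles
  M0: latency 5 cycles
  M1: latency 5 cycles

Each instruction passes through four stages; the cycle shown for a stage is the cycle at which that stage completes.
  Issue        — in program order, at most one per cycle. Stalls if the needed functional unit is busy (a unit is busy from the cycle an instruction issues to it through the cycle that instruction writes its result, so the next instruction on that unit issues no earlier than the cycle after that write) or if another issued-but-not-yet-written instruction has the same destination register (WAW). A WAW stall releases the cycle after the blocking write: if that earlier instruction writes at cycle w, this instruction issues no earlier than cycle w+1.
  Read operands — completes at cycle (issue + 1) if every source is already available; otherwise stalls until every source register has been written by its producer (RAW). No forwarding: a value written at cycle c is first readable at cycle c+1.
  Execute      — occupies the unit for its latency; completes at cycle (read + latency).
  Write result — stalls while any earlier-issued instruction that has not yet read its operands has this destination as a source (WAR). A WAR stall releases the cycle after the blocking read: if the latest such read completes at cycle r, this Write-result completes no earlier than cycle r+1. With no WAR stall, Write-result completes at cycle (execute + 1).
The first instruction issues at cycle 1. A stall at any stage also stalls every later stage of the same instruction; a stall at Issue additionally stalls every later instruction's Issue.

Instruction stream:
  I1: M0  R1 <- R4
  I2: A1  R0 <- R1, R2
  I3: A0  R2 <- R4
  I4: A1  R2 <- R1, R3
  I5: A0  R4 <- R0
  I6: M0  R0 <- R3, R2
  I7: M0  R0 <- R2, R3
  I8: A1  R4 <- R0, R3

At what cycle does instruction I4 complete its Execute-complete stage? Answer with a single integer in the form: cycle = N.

I1 -> (1, 2, 7, 8)
I2 -> (2, 9, 11, 12)  // RAW R1: wait I1 write@8
I3 -> (3, 4, 5, 10)  // WAR R2: wait I2 read@9
I4 -> (13, 14, 16, 17)  // struct: A1 busy until I2 writes@12
I5 -> (14, 15, 16, 17)
I6 -> (15, 18, 23, 24)  // RAW R2: wait I4 write@17
I7 -> (25, 26, 31, 32)  // struct: M0 busy until I6 writes@24
I8 -> (26, 33, 35, 36)  // RAW R0: wait I7 write@32

cycle = 16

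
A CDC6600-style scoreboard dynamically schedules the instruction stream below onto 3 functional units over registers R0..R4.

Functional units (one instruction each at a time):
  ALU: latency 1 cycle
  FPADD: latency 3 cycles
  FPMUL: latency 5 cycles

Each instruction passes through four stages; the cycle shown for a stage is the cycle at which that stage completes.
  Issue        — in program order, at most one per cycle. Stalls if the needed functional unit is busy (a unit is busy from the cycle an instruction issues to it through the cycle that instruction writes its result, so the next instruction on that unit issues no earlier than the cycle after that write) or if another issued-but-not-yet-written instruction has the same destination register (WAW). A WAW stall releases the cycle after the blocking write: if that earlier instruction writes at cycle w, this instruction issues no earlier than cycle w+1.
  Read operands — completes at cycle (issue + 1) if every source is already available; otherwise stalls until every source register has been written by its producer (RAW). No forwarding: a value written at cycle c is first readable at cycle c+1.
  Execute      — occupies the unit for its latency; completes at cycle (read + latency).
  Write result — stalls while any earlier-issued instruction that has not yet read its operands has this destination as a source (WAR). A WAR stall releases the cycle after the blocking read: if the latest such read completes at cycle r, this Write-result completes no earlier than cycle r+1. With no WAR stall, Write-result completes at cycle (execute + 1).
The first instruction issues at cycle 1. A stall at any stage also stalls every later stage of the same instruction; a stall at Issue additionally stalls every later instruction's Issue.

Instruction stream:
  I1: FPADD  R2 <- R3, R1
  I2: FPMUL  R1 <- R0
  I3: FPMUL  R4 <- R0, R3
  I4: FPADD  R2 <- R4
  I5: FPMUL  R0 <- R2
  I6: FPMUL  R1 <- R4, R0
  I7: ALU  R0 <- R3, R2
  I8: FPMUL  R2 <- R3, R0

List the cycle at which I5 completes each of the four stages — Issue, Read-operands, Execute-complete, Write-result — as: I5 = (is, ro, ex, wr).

I1  is:1  ro:2  ex:5  wr:6
I2  is:2  ro:3  ex:8  wr:9
I3  is:10  ro:11  ex:16  wr:17  — struct: FPMUL busy until I2 writes@9
I4  is:11  ro:18  ex:21  wr:22  — RAW R4: wait I3 write@17
I5  is:18  ro:23  ex:28  wr:29  — struct: FPMUL busy until I3 writes@17, RAW R2: wait I4 write@22
I6  is:30  ro:31  ex:36  wr:37  — struct: FPMUL busy until I5 writes@29
I7  is:31  ro:32  ex:33  wr:34
I8  is:38  ro:39  ex:44  wr:45  — struct: FPMUL busy until I6 writes@37

I5 = (18, 23, 28, 29)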